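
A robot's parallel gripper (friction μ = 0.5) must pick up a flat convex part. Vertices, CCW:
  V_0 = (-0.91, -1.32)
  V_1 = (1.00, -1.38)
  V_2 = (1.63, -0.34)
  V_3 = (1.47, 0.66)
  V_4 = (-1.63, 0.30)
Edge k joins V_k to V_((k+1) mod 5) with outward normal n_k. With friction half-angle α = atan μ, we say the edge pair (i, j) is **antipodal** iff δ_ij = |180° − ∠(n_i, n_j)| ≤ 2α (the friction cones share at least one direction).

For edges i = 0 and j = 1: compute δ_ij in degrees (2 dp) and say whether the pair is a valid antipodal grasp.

δ = 119.41°, invalid

α = atan 0.5 = 26.57°;  2α = 53.13°
edge 0: e_0 = (+1.91, -0.06);  n_0 = (-0.0314, -0.9995)
edge 1: e_1 = (+0.63, +1.04);  n_1 = (+0.8553, -0.5181)
∠(n_0, n_1) = 60.59°
δ = |180° − 60.59°| = 119.41°
119.41° > 2α = 53.13°  →  invalid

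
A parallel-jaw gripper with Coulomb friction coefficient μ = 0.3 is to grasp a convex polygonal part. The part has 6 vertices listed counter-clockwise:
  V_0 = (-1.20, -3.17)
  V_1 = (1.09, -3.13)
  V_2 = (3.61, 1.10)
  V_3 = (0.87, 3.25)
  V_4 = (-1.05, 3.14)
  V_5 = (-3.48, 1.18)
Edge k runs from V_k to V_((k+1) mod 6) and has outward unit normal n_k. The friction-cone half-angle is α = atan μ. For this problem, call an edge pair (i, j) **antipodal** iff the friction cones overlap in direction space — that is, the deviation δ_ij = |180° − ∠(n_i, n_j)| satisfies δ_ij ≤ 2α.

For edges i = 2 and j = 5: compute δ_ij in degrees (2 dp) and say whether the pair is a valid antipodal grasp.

α = atan 0.3 = 16.70°;  2α = 33.40°
edge 2: e_2 = (-2.74, +2.15);  n_2 = (+0.6173, +0.7867)
edge 5: e_5 = (+2.28, -4.35);  n_5 = (-0.8857, -0.4642)
∠(n_2, n_5) = 155.78°
δ = |180° − 155.78°| = 24.22°
24.22° ≤ 2α = 33.40°  →  valid

δ = 24.22°, valid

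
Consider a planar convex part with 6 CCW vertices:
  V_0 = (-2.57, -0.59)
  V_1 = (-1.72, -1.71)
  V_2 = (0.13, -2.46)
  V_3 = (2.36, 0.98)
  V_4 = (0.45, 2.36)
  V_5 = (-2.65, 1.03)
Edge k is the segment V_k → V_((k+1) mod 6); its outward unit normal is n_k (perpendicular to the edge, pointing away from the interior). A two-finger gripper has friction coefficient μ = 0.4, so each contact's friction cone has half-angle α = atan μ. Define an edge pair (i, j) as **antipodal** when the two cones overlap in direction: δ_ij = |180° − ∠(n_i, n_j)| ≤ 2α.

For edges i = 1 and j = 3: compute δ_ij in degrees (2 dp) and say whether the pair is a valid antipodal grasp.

δ = 13.78°, valid

α = atan 0.4 = 21.80°;  2α = 43.60°
edge 1: e_1 = (+1.85, -0.75);  n_1 = (-0.3757, -0.9267)
edge 3: e_3 = (-1.91, +1.38);  n_3 = (+0.5856, +0.8106)
∠(n_1, n_3) = 166.22°
δ = |180° − 166.22°| = 13.78°
13.78° ≤ 2α = 43.60°  →  valid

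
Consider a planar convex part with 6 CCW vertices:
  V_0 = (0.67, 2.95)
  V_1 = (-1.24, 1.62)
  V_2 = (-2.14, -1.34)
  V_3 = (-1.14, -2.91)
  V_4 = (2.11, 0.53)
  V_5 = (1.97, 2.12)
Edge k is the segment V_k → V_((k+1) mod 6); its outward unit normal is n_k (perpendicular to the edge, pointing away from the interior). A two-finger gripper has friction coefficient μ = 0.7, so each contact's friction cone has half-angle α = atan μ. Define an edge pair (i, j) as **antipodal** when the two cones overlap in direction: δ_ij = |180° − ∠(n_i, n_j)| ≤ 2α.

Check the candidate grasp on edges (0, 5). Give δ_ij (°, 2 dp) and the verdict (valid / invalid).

δ = 112.59°, invalid

α = atan 0.7 = 34.99°;  2α = 69.98°
edge 0: e_0 = (-1.91, -1.33);  n_0 = (-0.5714, +0.8206)
edge 5: e_5 = (-1.30, +0.83);  n_5 = (+0.5381, +0.8429)
∠(n_0, n_5) = 67.41°
δ = |180° − 67.41°| = 112.59°
112.59° > 2α = 69.98°  →  invalid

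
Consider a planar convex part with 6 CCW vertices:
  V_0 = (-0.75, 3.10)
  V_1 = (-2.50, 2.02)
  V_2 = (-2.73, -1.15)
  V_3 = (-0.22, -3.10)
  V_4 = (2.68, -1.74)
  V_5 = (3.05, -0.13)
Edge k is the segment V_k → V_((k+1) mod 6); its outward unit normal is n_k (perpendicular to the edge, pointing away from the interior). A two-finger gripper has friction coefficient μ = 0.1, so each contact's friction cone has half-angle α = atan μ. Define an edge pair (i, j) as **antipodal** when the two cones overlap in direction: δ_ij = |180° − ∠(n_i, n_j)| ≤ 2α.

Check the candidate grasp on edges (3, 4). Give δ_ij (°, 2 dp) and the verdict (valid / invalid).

δ = 128.07°, invalid

α = atan 0.1 = 5.71°;  2α = 11.42°
edge 3: e_3 = (+2.90, +1.36);  n_3 = (+0.4246, -0.9054)
edge 4: e_4 = (+0.37, +1.61);  n_4 = (+0.9746, -0.2240)
∠(n_3, n_4) = 51.93°
δ = |180° − 51.93°| = 128.07°
128.07° > 2α = 11.42°  →  invalid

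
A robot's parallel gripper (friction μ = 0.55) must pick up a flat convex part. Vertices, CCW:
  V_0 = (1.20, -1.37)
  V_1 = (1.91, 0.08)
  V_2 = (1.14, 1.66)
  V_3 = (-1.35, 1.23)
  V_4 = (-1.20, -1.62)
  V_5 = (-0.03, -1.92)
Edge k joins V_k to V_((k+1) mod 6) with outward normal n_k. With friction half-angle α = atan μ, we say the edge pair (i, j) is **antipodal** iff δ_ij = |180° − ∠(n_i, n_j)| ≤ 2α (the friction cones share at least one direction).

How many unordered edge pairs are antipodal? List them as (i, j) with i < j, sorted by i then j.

α = atan 0.55 = 28.81°;  2α = 57.62°
n_0 = (+0.8981, -0.4398)
n_1 = (+0.8989, +0.4381)
n_2 = (-0.1702, +0.9854)
n_3 = (-0.9986, -0.0526)
n_4 = (-0.2484, -0.9687)
n_5 = (+0.4082, -0.9129)
  (0,1): δ = 127.93°  ·
  (0,2): δ = 54.11°  ✓
  (0,3): δ = 29.10°  ✓
  (0,4): δ = 101.71°  ·
  (0,5): δ = 140.18°  ·
  (1,2): δ = 106.18°  ·
  (1,3): δ = 22.97°  ✓
  (1,4): δ = 49.64°  ✓
  (1,5): δ = 88.11°  ·
  (2,3): δ = 96.79°  ·
  (2,4): δ = 24.18°  ✓
  (2,5): δ = 14.29°  ✓
  (3,4): δ = 107.39°  ·
  (3,5): δ = 68.92°  ·
  (4,5): δ = 141.53°  ·
antipodal pairs: 6

count = 6; pairs: (0,2), (0,3), (1,3), (1,4), (2,4), (2,5)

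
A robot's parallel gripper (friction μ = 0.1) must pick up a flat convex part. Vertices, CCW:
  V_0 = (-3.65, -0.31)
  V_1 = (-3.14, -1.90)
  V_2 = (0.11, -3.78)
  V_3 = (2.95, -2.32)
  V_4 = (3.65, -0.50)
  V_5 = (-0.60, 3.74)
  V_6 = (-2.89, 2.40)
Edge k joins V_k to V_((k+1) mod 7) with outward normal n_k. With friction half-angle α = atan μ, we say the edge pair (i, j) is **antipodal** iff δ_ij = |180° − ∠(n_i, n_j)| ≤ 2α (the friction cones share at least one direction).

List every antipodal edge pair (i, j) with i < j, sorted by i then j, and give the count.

count = 2; pairs: (2,5), (3,6)

α = atan 0.1 = 5.71°;  2α = 11.42°
n_0 = (-0.9522, -0.3054)
n_1 = (-0.5007, -0.8656)
n_2 = (+0.4572, -0.8894)
n_3 = (+0.9333, -0.3590)
n_4 = (+0.7063, +0.7079)
n_5 = (-0.5050, +0.8631)
n_6 = (-0.9629, +0.2700)
  (0,1): δ = 137.83°  ·
  (0,2): δ = 80.58°  ·
  (0,3): δ = 38.82°  ·
  (0,4): δ = 27.28°  ·
  (0,5): δ = 102.55°  ·
  (0,6): δ = 146.55°  ·
  (1,2): δ = 122.75°  ·
  (1,3): δ = 80.99°  ·
  (1,4): δ = 14.88°  ·
  (1,5): δ = 60.38°  ·
  (1,6): δ = 104.38°  ·
  (2,3): δ = 138.24°  ·
  (2,4): δ = 72.14°  ·
  (2,5): δ = 3.13°  ✓
  (2,6): δ = 47.13°  ·
  (3,4): δ = 113.90°  ·
  (3,5): δ = 38.63°  ·
  (3,6): δ = 5.37°  ✓
  (4,5): δ = 104.73°  ·
  (4,6): δ = 60.73°  ·
  (5,6): δ = 136.00°  ·
antipodal pairs: 2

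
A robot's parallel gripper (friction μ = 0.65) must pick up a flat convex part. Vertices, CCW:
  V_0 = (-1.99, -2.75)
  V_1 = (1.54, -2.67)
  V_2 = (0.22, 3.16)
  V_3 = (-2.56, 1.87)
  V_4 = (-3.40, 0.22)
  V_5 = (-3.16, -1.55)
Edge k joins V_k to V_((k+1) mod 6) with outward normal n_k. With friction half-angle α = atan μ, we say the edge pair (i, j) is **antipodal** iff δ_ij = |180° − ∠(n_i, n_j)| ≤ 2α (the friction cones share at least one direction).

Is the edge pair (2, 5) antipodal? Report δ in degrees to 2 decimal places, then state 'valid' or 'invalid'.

δ = 70.62°, invalid

α = atan 0.65 = 33.02°;  2α = 66.05°
edge 2: e_2 = (-2.78, -1.29);  n_2 = (-0.4209, +0.9071)
edge 5: e_5 = (+1.17, -1.20);  n_5 = (-0.7160, -0.6981)
∠(n_2, n_5) = 109.38°
δ = |180° − 109.38°| = 70.62°
70.62° > 2α = 66.05°  →  invalid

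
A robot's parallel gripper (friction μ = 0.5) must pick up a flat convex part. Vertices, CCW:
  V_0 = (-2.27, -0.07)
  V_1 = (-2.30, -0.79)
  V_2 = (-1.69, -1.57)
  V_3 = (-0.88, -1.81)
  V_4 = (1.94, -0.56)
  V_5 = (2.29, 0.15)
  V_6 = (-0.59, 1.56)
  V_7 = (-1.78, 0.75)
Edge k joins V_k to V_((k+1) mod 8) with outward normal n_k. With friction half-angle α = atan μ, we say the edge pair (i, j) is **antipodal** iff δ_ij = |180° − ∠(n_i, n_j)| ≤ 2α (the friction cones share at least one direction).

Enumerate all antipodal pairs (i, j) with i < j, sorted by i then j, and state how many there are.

α = atan 0.5 = 26.57°;  2α = 53.13°
n_0 = (-0.9991, +0.0416)
n_1 = (-0.7877, -0.6160)
n_2 = (-0.2841, -0.9588)
n_3 = (+0.4052, -0.9142)
n_4 = (+0.8969, -0.4422)
n_5 = (+0.4397, +0.8981)
n_6 = (-0.5627, +0.8267)
n_7 = (-0.8584, +0.5130)
  (0,1): δ = 139.59°  ·
  (0,2): δ = 104.12°  ·
  (0,3): δ = 63.71°  ·
  (0,4): δ = 23.86°  ✓
  (0,5): δ = 66.30°  ·
  (0,6): δ = 126.63°  ·
  (0,7): δ = 151.53°  ·
  (1,2): δ = 144.53°  ·
  (1,3): δ = 104.12°  ·
  (1,4): δ = 64.27°  ·
  (1,5): δ = 25.89°  ✓
  (1,6): δ = 86.21°  ·
  (1,7): δ = 111.11°  ·
  (2,3): δ = 139.59°  ·
  (2,4): δ = 99.74°  ·
  (2,5): δ = 9.58°  ✓
  (2,6): δ = 50.75°  ✓
  (2,7): δ = 75.64°  ·
  (3,4): δ = 140.15°  ·
  (3,5): δ = 49.99°  ✓
  (3,6): δ = 10.34°  ✓
  (3,7): δ = 35.23°  ✓
  (4,5): δ = 89.84°  ·
  (4,6): δ = 29.52°  ✓
  (4,7): δ = 4.62°  ✓
  (5,6): δ = 119.67°  ·
  (5,7): δ = 94.78°  ·
  (6,7): δ = 155.10°  ·
antipodal pairs: 9

count = 9; pairs: (0,4), (1,5), (2,5), (2,6), (3,5), (3,6), (3,7), (4,6), (4,7)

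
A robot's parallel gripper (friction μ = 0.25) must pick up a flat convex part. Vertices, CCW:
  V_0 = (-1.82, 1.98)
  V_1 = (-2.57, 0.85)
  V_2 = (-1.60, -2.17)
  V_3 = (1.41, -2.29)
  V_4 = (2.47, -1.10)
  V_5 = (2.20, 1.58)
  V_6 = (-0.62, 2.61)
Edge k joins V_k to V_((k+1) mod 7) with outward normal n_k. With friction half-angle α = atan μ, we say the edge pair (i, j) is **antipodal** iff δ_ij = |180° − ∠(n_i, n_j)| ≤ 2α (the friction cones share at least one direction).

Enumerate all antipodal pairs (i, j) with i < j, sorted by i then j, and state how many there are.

α = atan 0.25 = 14.04°;  2α = 28.07°
n_0 = (-0.8332, +0.5530)
n_1 = (-0.9521, -0.3058)
n_2 = (-0.0398, -0.9992)
n_3 = (+0.7467, -0.6651)
n_4 = (+0.9950, +0.1002)
n_5 = (+0.3431, +0.9393)
n_6 = (-0.4648, +0.8854)
  (0,1): δ = 128.62°  ·
  (0,2): δ = 58.71°  ·
  (0,3): δ = 8.12°  ✓
  (0,4): δ = 39.33°  ·
  (0,5): δ = 103.51°  ·
  (0,6): δ = 151.27°  ·
  (1,2): δ = 110.09°  ·
  (1,3): δ = 59.50°  ·
  (1,4): δ = 12.05°  ✓
  (1,5): δ = 52.13°  ·
  (1,6): δ = 99.89°  ·
  (2,3): δ = 129.41°  ·
  (2,4): δ = 81.96°  ·
  (2,5): δ = 17.78°  ✓
  (2,6): δ = 29.98°  ·
  (3,4): δ = 132.55°  ·
  (3,5): δ = 68.37°  ·
  (3,6): δ = 20.61°  ✓
  (4,5): δ = 115.82°  ·
  (4,6): δ = 68.05°  ·
  (5,6): δ = 132.24°  ·
antipodal pairs: 4

count = 4; pairs: (0,3), (1,4), (2,5), (3,6)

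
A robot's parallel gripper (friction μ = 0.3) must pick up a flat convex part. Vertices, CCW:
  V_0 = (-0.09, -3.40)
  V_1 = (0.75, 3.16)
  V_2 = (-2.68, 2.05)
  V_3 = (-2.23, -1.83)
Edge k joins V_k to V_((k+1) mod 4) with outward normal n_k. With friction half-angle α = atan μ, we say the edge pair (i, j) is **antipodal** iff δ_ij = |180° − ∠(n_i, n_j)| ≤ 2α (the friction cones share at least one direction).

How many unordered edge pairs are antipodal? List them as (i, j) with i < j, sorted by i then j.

α = atan 0.3 = 16.70°;  2α = 33.40°
n_0 = (+0.9919, -0.1270)
n_1 = (-0.3079, +0.9514)
n_2 = (-0.9933, -0.1152)
n_3 = (-0.5915, -0.8063)
  (0,1): δ = 64.77°  ·
  (0,2): δ = 13.91°  ✓
  (0,3): δ = 61.03°  ·
  (1,2): δ = 101.32°  ·
  (1,3): δ = 54.20°  ·
  (2,3): δ = 132.88°  ·
antipodal pairs: 1

count = 1; pairs: (0,2)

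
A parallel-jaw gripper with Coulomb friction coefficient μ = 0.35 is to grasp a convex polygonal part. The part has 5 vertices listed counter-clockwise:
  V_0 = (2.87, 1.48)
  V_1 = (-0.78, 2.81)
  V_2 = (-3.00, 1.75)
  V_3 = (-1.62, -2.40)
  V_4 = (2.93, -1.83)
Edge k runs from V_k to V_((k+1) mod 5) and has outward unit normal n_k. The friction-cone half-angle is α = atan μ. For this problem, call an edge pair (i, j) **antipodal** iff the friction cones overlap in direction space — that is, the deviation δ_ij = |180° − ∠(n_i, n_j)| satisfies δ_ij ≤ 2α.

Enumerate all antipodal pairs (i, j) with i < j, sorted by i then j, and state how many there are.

α = atan 0.35 = 19.29°;  2α = 38.58°
n_0 = (+0.3424, +0.9396)
n_1 = (-0.4309, +0.9024)
n_2 = (-0.9489, -0.3155)
n_3 = (+0.1243, -0.9922)
n_4 = (+0.9998, +0.0181)
  (0,1): δ = 134.46°  ·
  (0,2): δ = 51.59°  ·
  (0,3): δ = 27.16°  ✓
  (0,4): δ = 111.06°  ·
  (1,2): δ = 97.13°  ·
  (1,3): δ = 18.38°  ✓
  (1,4): δ = 65.52°  ·
  (2,3): δ = 101.25°  ·
  (2,4): δ = 17.36°  ✓
  (3,4): δ = 96.10°  ·
antipodal pairs: 3

count = 3; pairs: (0,3), (1,3), (2,4)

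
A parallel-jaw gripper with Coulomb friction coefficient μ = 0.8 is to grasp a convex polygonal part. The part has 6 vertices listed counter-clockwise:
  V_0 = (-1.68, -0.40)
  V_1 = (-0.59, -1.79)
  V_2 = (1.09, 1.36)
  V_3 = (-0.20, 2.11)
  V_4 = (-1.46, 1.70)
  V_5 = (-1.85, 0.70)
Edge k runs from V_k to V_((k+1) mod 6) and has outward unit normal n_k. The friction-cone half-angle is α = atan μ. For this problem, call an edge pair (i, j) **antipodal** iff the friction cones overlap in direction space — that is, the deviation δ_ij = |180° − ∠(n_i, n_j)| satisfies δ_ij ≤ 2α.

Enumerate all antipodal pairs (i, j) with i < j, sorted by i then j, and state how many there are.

α = atan 0.8 = 38.66°;  2α = 77.32°
n_0 = (-0.7869, -0.6171)
n_1 = (+0.8824, -0.4706)
n_2 = (+0.5026, +0.8645)
n_3 = (-0.3094, +0.9509)
n_4 = (-0.9317, +0.3633)
n_5 = (-0.9883, -0.1527)
  (0,1): δ = 66.18°  ✓
  (0,2): δ = 21.72°  ✓
  (0,3): δ = 69.92°  ✓
  (0,4): δ = 120.59°  ·
  (0,5): δ = 150.68°  ·
  (1,2): δ = 92.10°  ·
  (1,3): δ = 43.90°  ✓
  (1,4): δ = 6.77°  ✓
  (1,5): δ = 36.86°  ✓
  (2,3): δ = 131.80°  ·
  (2,4): δ = 81.13°  ·
  (2,5): δ = 51.04°  ✓
  (3,4): δ = 129.33°  ·
  (3,5): δ = 99.24°  ·
  (4,5): δ = 149.91°  ·
antipodal pairs: 7

count = 7; pairs: (0,1), (0,2), (0,3), (1,3), (1,4), (1,5), (2,5)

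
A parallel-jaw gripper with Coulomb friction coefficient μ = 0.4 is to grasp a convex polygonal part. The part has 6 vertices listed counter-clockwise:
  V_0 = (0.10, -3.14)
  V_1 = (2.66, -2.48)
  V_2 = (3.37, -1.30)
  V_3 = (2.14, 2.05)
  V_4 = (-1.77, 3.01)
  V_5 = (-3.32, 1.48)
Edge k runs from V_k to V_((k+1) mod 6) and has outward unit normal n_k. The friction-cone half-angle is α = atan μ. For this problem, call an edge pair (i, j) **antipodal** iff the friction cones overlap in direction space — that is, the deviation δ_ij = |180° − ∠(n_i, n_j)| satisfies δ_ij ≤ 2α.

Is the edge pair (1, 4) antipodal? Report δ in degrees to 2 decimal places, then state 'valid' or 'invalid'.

δ = 14.34°, valid

α = atan 0.4 = 21.80°;  2α = 43.60°
edge 1: e_1 = (+0.71, +1.18);  n_1 = (+0.8569, -0.5156)
edge 4: e_4 = (-1.55, -1.53);  n_4 = (-0.7025, +0.7117)
∠(n_1, n_4) = 165.66°
δ = |180° − 165.66°| = 14.34°
14.34° ≤ 2α = 43.60°  →  valid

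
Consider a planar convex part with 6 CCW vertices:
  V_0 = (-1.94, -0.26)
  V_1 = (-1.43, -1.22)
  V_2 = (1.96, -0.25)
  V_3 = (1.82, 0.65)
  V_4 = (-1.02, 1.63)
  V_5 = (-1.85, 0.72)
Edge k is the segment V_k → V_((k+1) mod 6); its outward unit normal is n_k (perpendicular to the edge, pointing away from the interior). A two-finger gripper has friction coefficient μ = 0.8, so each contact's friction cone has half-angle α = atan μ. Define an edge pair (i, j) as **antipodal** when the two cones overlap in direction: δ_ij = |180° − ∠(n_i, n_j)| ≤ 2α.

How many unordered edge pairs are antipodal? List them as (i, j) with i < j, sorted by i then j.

count = 8; pairs: (0,2), (0,3), (1,3), (1,4), (1,5), (2,4), (2,5), (3,5)

α = atan 0.8 = 38.66°;  2α = 77.32°
n_0 = (-0.8831, -0.4692)
n_1 = (+0.2751, -0.9614)
n_2 = (+0.9881, +0.1537)
n_3 = (+0.3262, +0.9453)
n_4 = (-0.7388, +0.6739)
n_5 = (-0.9958, +0.0915)
  (0,1): δ = 102.01°  ·
  (0,2): δ = 19.14°  ✓
  (0,3): δ = 42.98°  ✓
  (0,4): δ = 109.65°  ·
  (0,5): δ = 146.77°  ·
  (1,2): δ = 97.13°  ·
  (1,3): δ = 35.01°  ✓
  (1,4): δ = 31.66°  ✓
  (1,5): δ = 68.79°  ✓
  (2,3): δ = 117.88°  ·
  (2,4): δ = 51.21°  ✓
  (2,5): δ = 14.09°  ✓
  (3,4): δ = 113.33°  ·
  (3,5): δ = 76.21°  ✓
  (4,5): δ = 142.88°  ·
antipodal pairs: 8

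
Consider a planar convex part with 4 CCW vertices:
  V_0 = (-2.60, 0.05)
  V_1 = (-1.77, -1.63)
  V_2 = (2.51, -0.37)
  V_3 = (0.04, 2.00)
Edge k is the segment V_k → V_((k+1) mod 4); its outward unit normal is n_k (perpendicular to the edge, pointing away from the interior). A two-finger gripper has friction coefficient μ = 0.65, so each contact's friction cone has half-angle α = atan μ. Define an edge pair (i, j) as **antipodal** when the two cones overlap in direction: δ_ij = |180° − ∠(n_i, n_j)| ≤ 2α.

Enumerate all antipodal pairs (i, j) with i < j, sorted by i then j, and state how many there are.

count = 3; pairs: (0,2), (1,2), (1,3)

α = atan 0.65 = 33.02°;  2α = 66.05°
n_0 = (-0.8966, -0.4429)
n_1 = (+0.2824, -0.9593)
n_2 = (+0.6923, +0.7216)
n_3 = (-0.5941, +0.8044)
  (0,1): δ = 99.89°  ·
  (0,2): δ = 19.89°  ✓
  (0,3): δ = 100.16°  ·
  (1,2): δ = 60.22°  ✓
  (1,3): δ = 20.05°  ✓
  (2,3): δ = 99.73°  ·
antipodal pairs: 3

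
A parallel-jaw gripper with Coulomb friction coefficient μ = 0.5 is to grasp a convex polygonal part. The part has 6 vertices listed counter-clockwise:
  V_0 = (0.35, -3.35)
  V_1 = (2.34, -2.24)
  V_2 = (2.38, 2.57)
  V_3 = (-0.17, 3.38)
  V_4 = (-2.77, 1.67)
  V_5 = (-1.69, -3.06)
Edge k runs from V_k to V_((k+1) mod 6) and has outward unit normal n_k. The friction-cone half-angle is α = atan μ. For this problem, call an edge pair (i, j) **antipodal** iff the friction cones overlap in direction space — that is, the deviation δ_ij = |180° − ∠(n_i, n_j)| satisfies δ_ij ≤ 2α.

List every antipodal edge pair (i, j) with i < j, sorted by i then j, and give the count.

α = atan 0.5 = 26.57°;  2α = 53.13°
n_0 = (+0.4871, -0.8733)
n_1 = (+1.0000, -0.0083)
n_2 = (+0.3027, +0.9531)
n_3 = (-0.5495, +0.8355)
n_4 = (-0.9749, -0.2226)
n_5 = (-0.1407, -0.9900)
  (0,1): δ = 119.63°  ·
  (0,2): δ = 46.77°  ✓
  (0,3): δ = 4.18°  ✓
  (0,4): δ = 73.71°  ·
  (0,5): δ = 142.76°  ·
  (1,2): δ = 107.15°  ·
  (1,3): δ = 56.19°  ·
  (1,4): δ = 13.34°  ✓
  (1,5): δ = 82.39°  ·
  (2,3): δ = 129.05°  ·
  (2,4): δ = 59.52°  ·
  (2,5): δ = 9.53°  ✓
  (3,4): δ = 110.47°  ·
  (3,5): δ = 41.42°  ✓
  (4,5): δ = 110.95°  ·
antipodal pairs: 5

count = 5; pairs: (0,2), (0,3), (1,4), (2,5), (3,5)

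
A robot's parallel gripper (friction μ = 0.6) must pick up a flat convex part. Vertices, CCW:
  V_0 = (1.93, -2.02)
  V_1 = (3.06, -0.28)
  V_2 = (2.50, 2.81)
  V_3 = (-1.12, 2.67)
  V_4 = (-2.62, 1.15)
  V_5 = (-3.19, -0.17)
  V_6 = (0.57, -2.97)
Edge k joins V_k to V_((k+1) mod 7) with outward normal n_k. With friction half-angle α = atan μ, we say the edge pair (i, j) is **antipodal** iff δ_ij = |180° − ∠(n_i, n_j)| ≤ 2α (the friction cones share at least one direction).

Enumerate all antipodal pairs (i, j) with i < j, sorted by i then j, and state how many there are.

α = atan 0.6 = 30.96°;  2α = 61.93°
n_0 = (+0.8387, -0.5446)
n_1 = (+0.9840, +0.1783)
n_2 = (-0.0386, +0.9993)
n_3 = (-0.7118, +0.7024)
n_4 = (-0.9181, +0.3964)
n_5 = (-0.5973, -0.8020)
n_6 = (+0.5727, -0.8198)
  (0,1): δ = 136.73°  ·
  (0,2): δ = 54.78°  ✓
  (0,3): δ = 11.62°  ✓
  (0,4): δ = 9.65°  ✓
  (0,5): δ = 86.33°  ·
  (0,6): δ = 157.94°  ·
  (1,2): δ = 98.06°  ·
  (1,3): δ = 54.89°  ✓
  (1,4): δ = 33.63°  ✓
  (1,5): δ = 43.05°  ✓
  (1,6): δ = 114.66°  ·
  (2,3): δ = 136.84°  ·
  (2,4): δ = 115.57°  ·
  (2,5): δ = 38.89°  ✓
  (2,6): δ = 32.72°  ✓
  (3,4): δ = 158.74°  ·
  (3,5): δ = 82.05°  ·
  (3,6): δ = 10.44°  ✓
  (4,5): δ = 103.32°  ·
  (4,6): δ = 31.71°  ✓
  (5,6): δ = 108.39°  ·
antipodal pairs: 10

count = 10; pairs: (0,2), (0,3), (0,4), (1,3), (1,4), (1,5), (2,5), (2,6), (3,6), (4,6)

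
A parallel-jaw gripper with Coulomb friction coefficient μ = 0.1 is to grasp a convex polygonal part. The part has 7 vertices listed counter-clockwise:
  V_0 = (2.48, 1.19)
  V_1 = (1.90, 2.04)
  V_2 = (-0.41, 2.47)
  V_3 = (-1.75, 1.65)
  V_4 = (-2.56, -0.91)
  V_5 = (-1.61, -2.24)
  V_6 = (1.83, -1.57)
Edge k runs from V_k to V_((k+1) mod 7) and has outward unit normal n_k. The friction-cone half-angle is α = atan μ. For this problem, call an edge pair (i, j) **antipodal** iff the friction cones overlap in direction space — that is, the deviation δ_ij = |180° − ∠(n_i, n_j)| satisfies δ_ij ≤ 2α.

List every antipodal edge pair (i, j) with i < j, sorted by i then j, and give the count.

α = atan 0.1 = 5.71°;  2α = 11.42°
n_0 = (+0.8260, +0.5636)
n_1 = (+0.1830, +0.9831)
n_2 = (-0.5220, +0.8530)
n_3 = (-0.9534, +0.3017)
n_4 = (-0.8137, -0.5812)
n_5 = (+0.1912, -0.9816)
n_6 = (+0.9734, -0.2292)
  (0,1): δ = 134.85°  ·
  (0,2): δ = 92.84°  ·
  (0,3): δ = 51.87°  ·
  (0,4): δ = 1.23°  ✓
  (0,5): δ = 66.71°  ·
  (0,6): δ = 132.44°  ·
  (1,2): δ = 137.99°  ·
  (1,3): δ = 97.01°  ·
  (1,4): δ = 43.92°  ·
  (1,5): δ = 21.57°  ·
  (1,6): δ = 87.29°  ·
  (2,3): δ = 139.02°  ·
  (2,4): δ = 85.93°  ·
  (2,5): δ = 20.44°  ·
  (2,6): δ = 45.28°  ·
  (3,4): δ = 126.90°  ·
  (3,5): δ = 61.42°  ·
  (3,6): δ = 4.31°  ✓
  (4,5): δ = 114.52°  ·
  (4,6): δ = 48.79°  ·
  (5,6): δ = 114.27°  ·
antipodal pairs: 2

count = 2; pairs: (0,4), (3,6)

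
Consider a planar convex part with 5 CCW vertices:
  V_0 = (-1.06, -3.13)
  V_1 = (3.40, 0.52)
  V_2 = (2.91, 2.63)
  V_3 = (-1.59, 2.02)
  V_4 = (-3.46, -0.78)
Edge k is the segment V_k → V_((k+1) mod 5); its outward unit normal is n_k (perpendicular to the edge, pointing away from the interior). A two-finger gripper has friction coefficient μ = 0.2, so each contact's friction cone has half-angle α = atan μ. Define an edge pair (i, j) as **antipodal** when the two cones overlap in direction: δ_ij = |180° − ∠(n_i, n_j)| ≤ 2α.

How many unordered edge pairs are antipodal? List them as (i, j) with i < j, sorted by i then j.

count = 1; pairs: (0,3)

α = atan 0.2 = 11.31°;  2α = 22.62°
n_0 = (+0.6333, -0.7739)
n_1 = (+0.9741, +0.2262)
n_2 = (-0.1343, +0.9909)
n_3 = (-0.8316, +0.5554)
n_4 = (-0.6996, -0.7145)
  (0,1): δ = 116.22°  ·
  (0,2): δ = 31.58°  ·
  (0,3): δ = 16.97°  ✓
  (0,4): δ = 96.31°  ·
  (1,2): δ = 95.35°  ·
  (1,3): δ = 46.81°  ·
  (1,4): δ = 32.53°  ·
  (2,3): δ = 131.46°  ·
  (2,4): δ = 52.12°  ·
  (3,4): δ = 100.66°  ·
antipodal pairs: 1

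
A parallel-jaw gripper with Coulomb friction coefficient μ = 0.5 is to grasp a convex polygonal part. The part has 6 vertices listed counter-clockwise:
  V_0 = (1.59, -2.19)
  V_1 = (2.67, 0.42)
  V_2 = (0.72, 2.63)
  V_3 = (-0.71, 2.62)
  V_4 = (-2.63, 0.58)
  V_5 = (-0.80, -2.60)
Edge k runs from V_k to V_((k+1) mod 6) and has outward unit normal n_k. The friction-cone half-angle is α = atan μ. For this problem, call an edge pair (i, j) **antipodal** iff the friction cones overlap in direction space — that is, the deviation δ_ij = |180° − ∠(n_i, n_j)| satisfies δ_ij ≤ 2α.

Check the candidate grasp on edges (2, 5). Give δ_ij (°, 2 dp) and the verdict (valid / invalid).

α = atan 0.5 = 26.57°;  2α = 53.13°
edge 2: e_2 = (-1.43, -0.01);  n_2 = (-0.0070, +1.0000)
edge 5: e_5 = (+2.39, +0.41);  n_5 = (+0.1691, -0.9856)
∠(n_2, n_5) = 170.67°
δ = |180° − 170.67°| = 9.33°
9.33° ≤ 2α = 53.13°  →  valid

δ = 9.33°, valid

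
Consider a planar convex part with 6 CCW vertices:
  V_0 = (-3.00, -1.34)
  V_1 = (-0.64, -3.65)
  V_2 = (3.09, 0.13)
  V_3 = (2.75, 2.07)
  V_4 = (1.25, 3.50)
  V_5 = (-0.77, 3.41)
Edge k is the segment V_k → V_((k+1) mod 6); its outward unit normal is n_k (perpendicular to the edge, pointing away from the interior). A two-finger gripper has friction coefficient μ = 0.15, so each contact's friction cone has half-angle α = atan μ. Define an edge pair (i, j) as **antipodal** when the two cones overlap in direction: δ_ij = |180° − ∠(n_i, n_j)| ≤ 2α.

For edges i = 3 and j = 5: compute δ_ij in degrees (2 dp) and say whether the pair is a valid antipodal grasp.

α = atan 0.15 = 8.53°;  2α = 17.06°
edge 3: e_3 = (-1.50, +1.43);  n_3 = (+0.6900, +0.7238)
edge 5: e_5 = (-2.23, -4.75);  n_5 = (-0.9052, +0.4250)
∠(n_3, n_5) = 108.48°
δ = |180° − 108.48°| = 71.52°
71.52° > 2α = 17.06°  →  invalid

δ = 71.52°, invalid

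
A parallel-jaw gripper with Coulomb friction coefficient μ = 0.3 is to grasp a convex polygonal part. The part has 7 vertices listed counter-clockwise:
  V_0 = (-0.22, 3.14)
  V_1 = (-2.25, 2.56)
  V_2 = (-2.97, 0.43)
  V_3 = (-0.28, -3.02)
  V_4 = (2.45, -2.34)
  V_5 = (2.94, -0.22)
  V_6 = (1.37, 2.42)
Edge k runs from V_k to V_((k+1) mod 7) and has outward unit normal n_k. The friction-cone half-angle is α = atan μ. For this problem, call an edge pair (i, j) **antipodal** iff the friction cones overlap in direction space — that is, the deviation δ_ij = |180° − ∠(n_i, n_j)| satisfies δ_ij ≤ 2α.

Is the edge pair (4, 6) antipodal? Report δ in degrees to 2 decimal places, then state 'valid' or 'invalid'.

α = atan 0.3 = 16.70°;  2α = 33.40°
edge 4: e_4 = (+0.49, +2.12);  n_4 = (+0.9743, -0.2252)
edge 6: e_6 = (-1.59, +0.72);  n_6 = (+0.4125, +0.9110)
∠(n_4, n_6) = 78.65°
δ = |180° − 78.65°| = 101.35°
101.35° > 2α = 33.40°  →  invalid

δ = 101.35°, invalid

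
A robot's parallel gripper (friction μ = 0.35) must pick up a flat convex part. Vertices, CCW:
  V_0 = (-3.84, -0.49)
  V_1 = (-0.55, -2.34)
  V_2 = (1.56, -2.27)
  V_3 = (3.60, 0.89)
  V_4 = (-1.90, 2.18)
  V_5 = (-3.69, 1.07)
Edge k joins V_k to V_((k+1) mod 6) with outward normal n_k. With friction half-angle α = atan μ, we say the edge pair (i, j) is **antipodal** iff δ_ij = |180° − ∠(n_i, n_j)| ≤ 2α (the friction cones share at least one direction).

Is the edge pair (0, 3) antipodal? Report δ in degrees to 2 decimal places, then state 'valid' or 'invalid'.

δ = 16.15°, valid

α = atan 0.35 = 19.29°;  2α = 38.58°
edge 0: e_0 = (+3.29, -1.85);  n_0 = (-0.4901, -0.8716)
edge 3: e_3 = (-5.50, +1.29);  n_3 = (+0.2283, +0.9736)
∠(n_0, n_3) = 163.85°
δ = |180° − 163.85°| = 16.15°
16.15° ≤ 2α = 38.58°  →  valid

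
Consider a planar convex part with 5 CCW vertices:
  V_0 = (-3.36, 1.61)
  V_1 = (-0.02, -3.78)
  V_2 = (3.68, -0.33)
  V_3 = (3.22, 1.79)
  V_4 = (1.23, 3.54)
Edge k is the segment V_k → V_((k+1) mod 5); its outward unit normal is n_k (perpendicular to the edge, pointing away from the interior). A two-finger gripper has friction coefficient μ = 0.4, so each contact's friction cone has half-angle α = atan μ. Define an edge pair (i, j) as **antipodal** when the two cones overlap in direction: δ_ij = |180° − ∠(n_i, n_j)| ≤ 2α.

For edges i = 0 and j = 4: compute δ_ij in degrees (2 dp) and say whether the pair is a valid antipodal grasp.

α = atan 0.4 = 21.80°;  2α = 43.60°
edge 0: e_0 = (+3.34, -5.39);  n_0 = (-0.8500, -0.5267)
edge 4: e_4 = (-4.59, -1.93);  n_4 = (-0.3876, +0.9218)
∠(n_0, n_4) = 98.98°
δ = |180° − 98.98°| = 81.02°
81.02° > 2α = 43.60°  →  invalid

δ = 81.02°, invalid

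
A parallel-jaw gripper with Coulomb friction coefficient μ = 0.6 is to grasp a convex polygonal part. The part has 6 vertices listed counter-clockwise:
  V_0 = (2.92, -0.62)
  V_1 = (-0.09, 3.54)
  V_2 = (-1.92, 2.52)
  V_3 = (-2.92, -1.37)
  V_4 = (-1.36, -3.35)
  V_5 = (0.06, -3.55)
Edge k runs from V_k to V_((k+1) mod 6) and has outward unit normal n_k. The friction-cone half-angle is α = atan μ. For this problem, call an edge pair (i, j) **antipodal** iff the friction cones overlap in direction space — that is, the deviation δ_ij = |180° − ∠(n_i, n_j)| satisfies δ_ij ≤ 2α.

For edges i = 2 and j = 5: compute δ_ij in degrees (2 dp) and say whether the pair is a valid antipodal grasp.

δ = 29.89°, valid

α = atan 0.6 = 30.96°;  2α = 61.93°
edge 2: e_2 = (-1.00, -3.89);  n_2 = (-0.9685, +0.2490)
edge 5: e_5 = (+2.86, +2.93);  n_5 = (+0.7156, -0.6985)
∠(n_2, n_5) = 150.11°
δ = |180° − 150.11°| = 29.89°
29.89° ≤ 2α = 61.93°  →  valid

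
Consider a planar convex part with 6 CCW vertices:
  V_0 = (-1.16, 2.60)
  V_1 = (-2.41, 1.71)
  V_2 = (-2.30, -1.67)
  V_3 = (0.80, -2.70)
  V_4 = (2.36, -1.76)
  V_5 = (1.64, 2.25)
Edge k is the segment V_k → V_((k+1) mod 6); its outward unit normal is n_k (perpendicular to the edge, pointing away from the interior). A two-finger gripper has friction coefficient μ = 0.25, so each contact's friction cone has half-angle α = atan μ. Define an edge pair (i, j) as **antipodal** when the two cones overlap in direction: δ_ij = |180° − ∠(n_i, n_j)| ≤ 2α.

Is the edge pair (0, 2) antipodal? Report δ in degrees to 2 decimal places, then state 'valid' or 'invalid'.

δ = 53.83°, invalid

α = atan 0.25 = 14.04°;  2α = 28.07°
edge 0: e_0 = (-1.25, -0.89);  n_0 = (-0.5800, +0.8146)
edge 2: e_2 = (+3.10, -1.03);  n_2 = (-0.3153, -0.9490)
∠(n_0, n_2) = 126.17°
δ = |180° − 126.17°| = 53.83°
53.83° > 2α = 28.07°  →  invalid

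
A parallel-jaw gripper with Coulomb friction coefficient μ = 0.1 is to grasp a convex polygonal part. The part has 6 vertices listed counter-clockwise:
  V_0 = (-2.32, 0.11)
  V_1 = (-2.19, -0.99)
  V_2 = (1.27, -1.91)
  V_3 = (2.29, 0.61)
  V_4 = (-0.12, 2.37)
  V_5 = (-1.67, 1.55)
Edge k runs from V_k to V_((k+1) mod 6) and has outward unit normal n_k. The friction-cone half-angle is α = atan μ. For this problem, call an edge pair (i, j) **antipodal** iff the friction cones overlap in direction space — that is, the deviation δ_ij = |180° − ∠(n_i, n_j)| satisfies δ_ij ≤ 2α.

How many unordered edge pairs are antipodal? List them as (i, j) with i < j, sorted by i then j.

α = atan 0.1 = 5.71°;  2α = 11.42°
n_0 = (-0.9931, -0.1174)
n_1 = (-0.2570, -0.9664)
n_2 = (+0.9269, -0.3752)
n_3 = (+0.5898, +0.8076)
n_4 = (-0.4676, +0.8839)
n_5 = (-0.9114, +0.4114)
  (0,1): δ = 111.63°  ·
  (0,2): δ = 28.78°  ·
  (0,3): δ = 47.12°  ·
  (0,4): δ = 111.14°  ·
  (0,5): δ = 148.97°  ·
  (1,2): δ = 97.15°  ·
  (1,3): δ = 21.25°  ·
  (1,4): δ = 42.77°  ·
  (1,5): δ = 80.60°  ·
  (2,3): δ = 104.10°  ·
  (2,4): δ = 40.08°  ·
  (2,5): δ = 2.26°  ✓
  (3,4): δ = 115.98°  ·
  (3,5): δ = 78.15°  ·
  (4,5): δ = 142.17°  ·
antipodal pairs: 1

count = 1; pairs: (2,5)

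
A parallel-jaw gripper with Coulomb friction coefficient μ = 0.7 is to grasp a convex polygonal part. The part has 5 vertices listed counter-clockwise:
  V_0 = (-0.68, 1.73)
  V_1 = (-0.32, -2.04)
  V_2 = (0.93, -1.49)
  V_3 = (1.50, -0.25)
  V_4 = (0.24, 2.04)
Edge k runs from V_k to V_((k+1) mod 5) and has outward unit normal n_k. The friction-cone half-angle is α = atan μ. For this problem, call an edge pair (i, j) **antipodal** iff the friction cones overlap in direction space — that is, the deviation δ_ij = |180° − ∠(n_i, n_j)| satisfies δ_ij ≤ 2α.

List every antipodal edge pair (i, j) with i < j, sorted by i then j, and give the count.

α = atan 0.7 = 34.99°;  2α = 69.98°
n_0 = (-0.9955, -0.0951)
n_1 = (+0.4027, -0.9153)
n_2 = (+0.9086, -0.4177)
n_3 = (+0.8761, +0.4821)
n_4 = (-0.3193, +0.9476)
  (0,1): δ = 71.71°  ·
  (0,2): δ = 30.14°  ✓
  (0,3): δ = 23.37°  ✓
  (0,4): δ = 103.17°  ·
  (1,2): δ = 138.44°  ·
  (1,3): δ = 84.93°  ·
  (1,4): δ = 5.13°  ✓
  (2,3): δ = 126.49°  ·
  (2,4): δ = 46.69°  ✓
  (3,4): δ = 100.20°  ·
antipodal pairs: 4

count = 4; pairs: (0,2), (0,3), (1,4), (2,4)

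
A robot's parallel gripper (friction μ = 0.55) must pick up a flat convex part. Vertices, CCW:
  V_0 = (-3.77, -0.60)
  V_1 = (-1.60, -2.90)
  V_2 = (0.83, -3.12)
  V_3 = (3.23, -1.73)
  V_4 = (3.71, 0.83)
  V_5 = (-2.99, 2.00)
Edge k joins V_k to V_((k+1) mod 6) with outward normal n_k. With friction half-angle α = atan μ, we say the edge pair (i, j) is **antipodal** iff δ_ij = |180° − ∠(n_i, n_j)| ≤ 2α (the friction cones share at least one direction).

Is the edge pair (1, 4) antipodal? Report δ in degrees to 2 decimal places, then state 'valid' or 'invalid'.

α = atan 0.55 = 28.81°;  2α = 57.62°
edge 1: e_1 = (+2.43, -0.22);  n_1 = (-0.0902, -0.9959)
edge 4: e_4 = (-6.70, +1.17);  n_4 = (+0.1720, +0.9851)
∠(n_1, n_4) = 175.27°
δ = |180° − 175.27°| = 4.73°
4.73° ≤ 2α = 57.62°  →  valid

δ = 4.73°, valid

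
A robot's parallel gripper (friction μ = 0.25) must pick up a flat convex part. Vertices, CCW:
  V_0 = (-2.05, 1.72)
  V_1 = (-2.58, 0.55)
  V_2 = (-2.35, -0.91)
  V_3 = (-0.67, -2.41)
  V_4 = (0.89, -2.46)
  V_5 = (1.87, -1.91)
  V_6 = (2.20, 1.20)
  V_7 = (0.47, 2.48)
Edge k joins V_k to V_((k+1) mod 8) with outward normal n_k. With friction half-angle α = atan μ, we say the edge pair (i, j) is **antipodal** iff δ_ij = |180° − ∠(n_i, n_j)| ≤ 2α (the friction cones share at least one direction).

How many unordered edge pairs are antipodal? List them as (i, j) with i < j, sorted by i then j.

α = atan 0.25 = 14.04°;  2α = 28.07°
n_0 = (-0.9109, +0.4126)
n_1 = (-0.9878, -0.1556)
n_2 = (-0.6660, -0.7459)
n_3 = (-0.0320, -0.9995)
n_4 = (+0.4894, -0.8721)
n_5 = (+0.9944, -0.1055)
n_6 = (+0.5948, +0.8039)
n_7 = (-0.2887, +0.9574)
  (0,1): δ = 146.68°  ·
  (0,2): δ = 107.39°  ·
  (0,3): δ = 67.47°  ·
  (0,4): δ = 36.33°  ·
  (0,5): δ = 18.31°  ✓
  (0,6): δ = 77.87°  ·
  (0,7): δ = 131.15°  ·
  (1,2): δ = 140.71°  ·
  (1,3): δ = 100.79°  ·
  (1,4): δ = 69.65°  ·
  (1,5): δ = 15.01°  ✓
  (1,6): δ = 44.55°  ·
  (1,7): δ = 97.83°  ·
  (2,3): δ = 140.08°  ·
  (2,4): δ = 108.94°  ·
  (2,5): δ = 54.30°  ·
  (2,6): δ = 5.26°  ✓
  (2,7): δ = 58.54°  ·
  (3,4): δ = 148.86°  ·
  (3,5): δ = 94.22°  ·
  (3,6): δ = 34.66°  ·
  (3,7): δ = 18.62°  ✓
  (4,5): δ = 125.36°  ·
  (4,6): δ = 65.80°  ·
  (4,7): δ = 12.52°  ✓
  (5,6): δ = 120.44°  ·
  (5,7): δ = 67.16°  ·
  (6,7): δ = 126.72°  ·
antipodal pairs: 5

count = 5; pairs: (0,5), (1,5), (2,6), (3,7), (4,7)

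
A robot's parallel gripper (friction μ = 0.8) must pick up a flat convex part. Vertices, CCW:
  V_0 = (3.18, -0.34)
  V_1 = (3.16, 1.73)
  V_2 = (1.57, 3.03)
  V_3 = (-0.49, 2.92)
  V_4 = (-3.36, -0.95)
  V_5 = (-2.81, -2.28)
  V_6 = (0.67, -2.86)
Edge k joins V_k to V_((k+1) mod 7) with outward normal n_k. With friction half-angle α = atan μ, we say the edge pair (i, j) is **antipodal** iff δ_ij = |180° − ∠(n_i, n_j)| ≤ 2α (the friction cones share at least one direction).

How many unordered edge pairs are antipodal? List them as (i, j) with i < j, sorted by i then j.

count = 10; pairs: (0,3), (0,4), (1,4), (1,5), (2,4), (2,5), (2,6), (3,5), (3,6), (4,6)

α = atan 0.8 = 38.66°;  2α = 77.32°
n_0 = (+1.0000, +0.0097)
n_1 = (+0.6330, +0.7742)
n_2 = (-0.0533, +0.9986)
n_3 = (-0.8032, +0.5957)
n_4 = (-0.9241, -0.3821)
n_5 = (-0.1644, -0.9864)
n_6 = (+0.7085, -0.7057)
  (0,1): δ = 129.82°  ·
  (0,2): δ = 87.50°  ·
  (0,3): δ = 37.11°  ✓
  (0,4): δ = 21.91°  ✓
  (0,5): δ = 79.98°  ·
  (0,6): δ = 134.56°  ·
  (1,2): δ = 137.67°  ·
  (1,3): δ = 87.29°  ·
  (1,4): δ = 28.26°  ✓
  (1,5): δ = 29.81°  ✓
  (1,6): δ = 84.38°  ·
  (2,3): δ = 129.62°  ·
  (2,4): δ = 70.59°  ✓
  (2,5): δ = 12.52°  ✓
  (2,6): δ = 42.06°  ✓
  (3,4): δ = 120.97°  ·
  (3,5): δ = 62.90°  ✓
  (3,6): δ = 8.33°  ✓
  (4,5): δ = 121.93°  ·
  (4,6): δ = 67.35°  ✓
  (5,6): δ = 125.42°  ·
antipodal pairs: 10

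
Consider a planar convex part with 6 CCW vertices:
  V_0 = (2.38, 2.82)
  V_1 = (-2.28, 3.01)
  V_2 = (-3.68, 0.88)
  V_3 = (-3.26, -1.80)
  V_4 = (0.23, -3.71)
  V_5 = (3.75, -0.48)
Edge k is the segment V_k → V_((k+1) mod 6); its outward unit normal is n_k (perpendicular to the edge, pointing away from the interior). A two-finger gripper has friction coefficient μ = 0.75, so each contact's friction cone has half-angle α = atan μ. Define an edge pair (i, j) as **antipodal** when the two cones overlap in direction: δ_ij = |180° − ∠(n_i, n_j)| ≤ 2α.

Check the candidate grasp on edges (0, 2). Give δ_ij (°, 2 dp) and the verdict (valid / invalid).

α = atan 0.75 = 36.87°;  2α = 73.74°
edge 0: e_0 = (-4.66, +0.19);  n_0 = (+0.0407, +0.9992)
edge 2: e_2 = (+0.42, -2.68);  n_2 = (-0.9879, -0.1548)
∠(n_0, n_2) = 101.24°
δ = |180° − 101.24°| = 78.76°
78.76° > 2α = 73.74°  →  invalid

δ = 78.76°, invalid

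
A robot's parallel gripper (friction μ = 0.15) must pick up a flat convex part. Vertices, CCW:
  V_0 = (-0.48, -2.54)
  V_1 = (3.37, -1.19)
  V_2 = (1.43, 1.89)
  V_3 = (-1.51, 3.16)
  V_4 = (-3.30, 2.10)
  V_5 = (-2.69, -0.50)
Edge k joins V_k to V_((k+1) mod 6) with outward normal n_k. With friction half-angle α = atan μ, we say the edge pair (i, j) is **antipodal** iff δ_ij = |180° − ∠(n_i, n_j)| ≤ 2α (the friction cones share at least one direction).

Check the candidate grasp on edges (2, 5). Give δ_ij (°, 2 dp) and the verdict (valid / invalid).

δ = 19.35°, invalid

α = atan 0.15 = 8.53°;  2α = 17.06°
edge 2: e_2 = (-2.94, +1.27);  n_2 = (+0.3966, +0.9180)
edge 5: e_5 = (+2.21, -2.04);  n_5 = (-0.6783, -0.7348)
∠(n_2, n_5) = 160.65°
δ = |180° − 160.65°| = 19.35°
19.35° > 2α = 17.06°  →  invalid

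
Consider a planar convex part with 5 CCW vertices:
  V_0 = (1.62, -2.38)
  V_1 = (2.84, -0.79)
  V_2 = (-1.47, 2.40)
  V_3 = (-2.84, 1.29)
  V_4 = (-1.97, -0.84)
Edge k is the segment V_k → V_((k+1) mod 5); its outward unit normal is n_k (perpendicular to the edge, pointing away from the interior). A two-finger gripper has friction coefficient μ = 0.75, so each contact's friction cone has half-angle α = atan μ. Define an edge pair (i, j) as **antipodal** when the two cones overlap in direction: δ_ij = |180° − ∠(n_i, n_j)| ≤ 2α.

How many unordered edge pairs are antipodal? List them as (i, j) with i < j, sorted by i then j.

α = atan 0.75 = 36.87°;  2α = 73.74°
n_0 = (+0.7934, -0.6087)
n_1 = (+0.5949, +0.8038)
n_2 = (-0.6295, +0.7770)
n_3 = (-0.9258, -0.3781)
n_4 = (-0.3942, -0.9190)
  (0,1): δ = 89.01°  ·
  (0,2): δ = 13.49°  ✓
  (0,3): δ = 59.72°  ✓
  (0,4): δ = 104.28°  ·
  (1,2): δ = 104.48°  ·
  (1,3): δ = 31.28°  ✓
  (1,4): δ = 13.29°  ✓
  (2,3): δ = 106.80°  ·
  (2,4): δ = 62.23°  ✓
  (3,4): δ = 135.44°  ·
antipodal pairs: 5

count = 5; pairs: (0,2), (0,3), (1,3), (1,4), (2,4)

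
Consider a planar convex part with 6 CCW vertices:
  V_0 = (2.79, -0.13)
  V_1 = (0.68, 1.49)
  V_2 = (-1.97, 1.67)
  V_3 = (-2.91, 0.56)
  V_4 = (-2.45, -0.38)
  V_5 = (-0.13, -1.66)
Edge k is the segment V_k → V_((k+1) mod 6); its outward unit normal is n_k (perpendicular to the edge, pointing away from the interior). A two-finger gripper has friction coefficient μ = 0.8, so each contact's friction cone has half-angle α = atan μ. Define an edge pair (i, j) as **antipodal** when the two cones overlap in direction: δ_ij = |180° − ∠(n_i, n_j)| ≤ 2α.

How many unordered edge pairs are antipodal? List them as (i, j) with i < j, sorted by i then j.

count = 7; pairs: (0,3), (0,4), (0,5), (1,3), (1,4), (1,5), (2,5)

α = atan 0.8 = 38.66°;  2α = 77.32°
n_0 = (+0.6090, +0.7932)
n_1 = (+0.0678, +0.9977)
n_2 = (-0.7631, +0.6463)
n_3 = (-0.8982, -0.4396)
n_4 = (-0.4831, -0.8756)
n_5 = (+0.4641, -0.8858)
  (0,1): δ = 146.37°  ·
  (0,2): δ = 92.74°  ·
  (0,3): δ = 26.41°  ✓
  (0,4): δ = 8.63°  ✓
  (0,5): δ = 65.17°  ✓
  (1,2): δ = 126.37°  ·
  (1,3): δ = 60.04°  ✓
  (1,4): δ = 25.00°  ✓
  (1,5): δ = 31.54°  ✓
  (2,3): δ = 113.67°  ·
  (2,4): δ = 78.63°  ·
  (2,5): δ = 22.09°  ✓
  (3,4): δ = 144.96°  ·
  (3,5): δ = 88.42°  ·
  (4,5): δ = 123.46°  ·
antipodal pairs: 7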